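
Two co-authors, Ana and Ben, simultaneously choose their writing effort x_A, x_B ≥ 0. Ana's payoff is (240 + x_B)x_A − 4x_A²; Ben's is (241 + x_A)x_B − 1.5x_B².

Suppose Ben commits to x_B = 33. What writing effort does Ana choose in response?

34.125

Expanding Ana's payoff: 240x_A + x_Bx_A − 4x_A².
∂π/∂x_A = 240 + x_B − 8x_A = 0, so x_A = 30 + 0.125x_B.
At x_B = 33: x_A = 30 + 0.125·33 = 34.125.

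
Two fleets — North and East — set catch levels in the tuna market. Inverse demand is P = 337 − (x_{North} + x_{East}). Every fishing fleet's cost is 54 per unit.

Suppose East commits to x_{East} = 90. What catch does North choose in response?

96.5

Fishing fleet North's profit: π = x_{North}(337 − (x_{North} + x_{East})) − 54x_{North}.
∂π/∂x_{North} = 283 − 2x_{North} − x_{East} = 0, so x_{North} = 141.5 − 0.5x_{East}.
At x_{East} = 90: x_{North} = 141.5 − 0.5·90 = 96.5.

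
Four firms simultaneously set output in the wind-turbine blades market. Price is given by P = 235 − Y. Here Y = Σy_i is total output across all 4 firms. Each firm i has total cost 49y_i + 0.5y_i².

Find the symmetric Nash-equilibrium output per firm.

31

A representative firm's profit is π_i = y_i(235 − Y) − 49y_i − 0.5y_i², with Y = y_i + Σ_{j≠i} y_j.
First-order condition: 186 − 3y_i − Σ_{j≠i} y_j = 0.
In a symmetric equilibrium every firm chooses the same y, so Σ_{j≠i} y_j = 3y. The condition becomes 186 − 6y = 0, giving y = 186/6 = 31.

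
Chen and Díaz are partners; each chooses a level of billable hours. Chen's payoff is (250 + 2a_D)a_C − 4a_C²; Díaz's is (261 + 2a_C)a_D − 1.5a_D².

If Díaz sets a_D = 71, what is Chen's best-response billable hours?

Expanding Chen's payoff: 250a_C + 2a_Da_C − 4a_C².
∂π/∂a_C = 250 + 2a_D − 8a_C = 0, so a_C = 31.25 + 0.25a_D.
At a_D = 71: a_C = 31.25 + 0.25·71 = 49.

49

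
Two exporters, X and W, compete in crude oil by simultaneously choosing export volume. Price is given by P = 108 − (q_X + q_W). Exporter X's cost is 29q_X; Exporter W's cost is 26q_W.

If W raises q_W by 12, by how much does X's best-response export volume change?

-6

Exporter X's profit: π = q_X(108 − (q_X + q_W)) − 29q_X.
∂π/∂q_X = 79 − 2q_X − q_W = 0, so q_X = 39.5 − 0.5q_W.
The reaction-function slope is −0.5, so a 12-unit rise in q_W moves q_X by −0.5 × 12 = −6. X's best response falls — the actions are strategic substitutes.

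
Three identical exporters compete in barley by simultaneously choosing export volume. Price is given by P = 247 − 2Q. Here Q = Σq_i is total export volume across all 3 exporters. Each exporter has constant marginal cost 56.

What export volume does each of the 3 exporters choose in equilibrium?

23.875

A representative exporter's profit is π_i = q_i(247 − 2Q) − 56q_i, with Q = q_i + Σ_{j≠i} q_j.
First-order condition: 191 − 4q_i − 2Σ_{j≠i} q_j = 0.
With identical exporters, set every q_j = q: then 191 − 4q − 4q = 0, i.e. q = 191/8 = 23.875.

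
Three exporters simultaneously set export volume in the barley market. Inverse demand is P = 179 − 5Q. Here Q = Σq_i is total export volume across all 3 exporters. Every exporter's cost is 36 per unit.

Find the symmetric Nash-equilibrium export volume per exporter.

A representative exporter's profit is π_i = q_i(179 − 5Q) − 36q_i, with Q = q_i + Σ_{j≠i} q_j.
First-order condition: 143 − 10q_i − 5Σ_{j≠i} q_j = 0.
With identical exporters, set every q_j = q: then 143 − 10q − 10q = 0, i.e. q = 143/20 = 7.15.

7.15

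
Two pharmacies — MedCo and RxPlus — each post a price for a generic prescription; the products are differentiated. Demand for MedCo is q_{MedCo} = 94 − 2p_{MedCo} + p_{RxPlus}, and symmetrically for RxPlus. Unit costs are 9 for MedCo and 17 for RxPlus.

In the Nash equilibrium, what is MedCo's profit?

MedCo's profit: π = (p_{MedCo} − 9)(94 − 2p_{MedCo} + p_{RxPlus}).
∂π/∂p_{MedCo} = 112 − 4p_{MedCo} + p_{RxPlus} = 0 ⇒ p_{MedCo} = 28 + 0.25p_{RxPlus}.
Similarly p_{RxPlus} = 32 + 0.25p_{MedCo}.
Substituting the second reaction function into the first: p_{MedCo} = 28 + 0.25(32 + 0.25p_{MedCo}), which gives 0.9375p_{MedCo} = 36 ⇒ p_{MedCo} = 38.4.
Then p_{RxPlus} = 32 + 0.25·38.4 = 41.6.
q_{MedCo} = 94 − 2·38.4 + 41.6 = 58.8.
Profit = (38.4 − 9)·58.8 = 1728.72.

1728.72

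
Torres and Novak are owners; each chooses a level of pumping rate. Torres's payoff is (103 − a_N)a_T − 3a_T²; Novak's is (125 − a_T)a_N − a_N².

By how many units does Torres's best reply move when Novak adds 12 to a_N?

-2

Expanding Torres's payoff: 103a_T − a_Na_T − 3a_T².
∂π/∂a_T = 103 − a_N − 6a_T = 0, so a_T = 103/6 − (1/6)a_N.
The reaction-function slope is −1/6, so a 12-unit rise in a_N moves a_T by −1/6 × 12 = −2. Torres's best response falls — the actions are strategic substitutes.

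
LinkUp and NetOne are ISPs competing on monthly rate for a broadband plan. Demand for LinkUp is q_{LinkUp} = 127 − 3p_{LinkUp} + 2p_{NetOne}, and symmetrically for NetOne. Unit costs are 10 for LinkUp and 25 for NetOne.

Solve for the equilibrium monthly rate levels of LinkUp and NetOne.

LinkUp's profit: π = (p_{LinkUp} − 10)(127 − 3p_{LinkUp} + 2p_{NetOne}).
∂π/∂p_{LinkUp} = 157 − 6p_{LinkUp} + 2p_{NetOne} = 0 ⇒ p_{LinkUp} = 157/6 + (1/3)p_{NetOne}.
Similarly p_{NetOne} = 101/3 + (1/3)p_{LinkUp}.
Solving the two reaction functions simultaneously: (1 − (1/3)(1/3))p_{LinkUp} = 157/6 + (1/3)·(101/3), so (8/9)p_{LinkUp} = 673/18 and p_{LinkUp} = 42.0625.
Then p_{NetOne} = 101/3 + (1/3)·42.0625 = 47.6875.

42.0625, 47.6875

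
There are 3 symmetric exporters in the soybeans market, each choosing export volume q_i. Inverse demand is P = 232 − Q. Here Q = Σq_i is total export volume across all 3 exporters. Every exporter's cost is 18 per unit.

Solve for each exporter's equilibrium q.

53.5

A representative exporter's profit is π_i = q_i(232 − Q) − 18q_i, with Q = q_i + Σ_{j≠i} q_j.
First-order condition: 214 − 2q_i − Σ_{j≠i} q_j = 0.
With identical exporters, set every q_j = q: then 214 − 2q − 2q = 0, i.e. q = 214/4 = 53.5.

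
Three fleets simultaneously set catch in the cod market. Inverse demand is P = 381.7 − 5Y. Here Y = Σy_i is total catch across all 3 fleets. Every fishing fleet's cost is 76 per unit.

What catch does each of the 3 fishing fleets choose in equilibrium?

15.285

A representative fishing fleet's profit is π_i = y_i(381.7 − 5Y) − 76y_i, with Y = y_i + Σ_{j≠i} y_j.
First-order condition: 305.7 − 10y_i − 5Σ_{j≠i} y_j = 0.
In a symmetric equilibrium every fishing fleet chooses the same y, so Σ_{j≠i} y_j = 2y. The condition becomes 305.7 − 20y = 0, giving y = 305.7/20 = 15.285.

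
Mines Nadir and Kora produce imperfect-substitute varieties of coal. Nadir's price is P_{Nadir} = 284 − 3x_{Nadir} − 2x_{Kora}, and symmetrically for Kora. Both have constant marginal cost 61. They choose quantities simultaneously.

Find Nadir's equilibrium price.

Mine Nadir's profit: π = x_{Nadir}(284 − 3x_{Nadir} − 2x_{Kora}) − 61x_{Nadir}.
∂π/∂x_{Nadir} = 223 − 6x_{Nadir} − 2x_{Kora} = 0 ⇒ x_{Nadir} = 223/6 − (1/3)x_{Kora}.
By symmetry x_{Kora} = x_{Nadir}; substituting into the reaction function, (4/3)x_{Nadir} = 223/6 and x_{Nadir} = 27.875.
P_{Nadir} = 284 − 3·27.875 − 2·27.875 = 144.625.

144.625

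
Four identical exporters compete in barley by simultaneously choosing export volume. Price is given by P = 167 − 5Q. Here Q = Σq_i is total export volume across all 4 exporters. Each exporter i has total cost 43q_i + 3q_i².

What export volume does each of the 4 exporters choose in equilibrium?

4

A representative exporter's profit is π_i = q_i(167 − 5Q) − 43q_i − 3q_i², with Q = q_i + Σ_{j≠i} q_j.
First-order condition: 124 − 16q_i − 5Σ_{j≠i} q_j = 0.
Imposing symmetry (q_j = q for all j) turns Σ_{j≠i} q_j into 3q, so 124 = 31q and q = 4.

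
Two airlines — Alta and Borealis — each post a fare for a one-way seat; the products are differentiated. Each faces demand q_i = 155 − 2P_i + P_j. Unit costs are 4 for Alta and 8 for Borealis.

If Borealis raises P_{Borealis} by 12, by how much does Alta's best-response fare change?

Alta's profit: π = (P_{Alta} − 4)(155 − 2P_{Alta} + P_{Borealis}).
∂π/∂P_{Alta} = 163 − 4P_{Alta} + P_{Borealis} = 0 ⇒ P_{Alta} = 40.75 + 0.25P_{Borealis}.
The reaction-function slope is 0.25, so a 12-unit rise in P_{Borealis} moves P_{Alta} by 0.25 × 12 = 3. Alta's best response rises — the actions are strategic complements.

3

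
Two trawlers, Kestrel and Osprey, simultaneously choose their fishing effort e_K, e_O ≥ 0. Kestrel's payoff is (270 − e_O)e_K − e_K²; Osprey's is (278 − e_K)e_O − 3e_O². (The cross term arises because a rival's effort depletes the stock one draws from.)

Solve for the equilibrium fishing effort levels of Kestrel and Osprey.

Expanding Kestrel's payoff: 270e_K − e_Oe_K − e_K².
∂π/∂e_K = 270 − e_O − 2e_K = 0, so e_K = 135 − 0.5e_O.
Likewise for Osprey: e_O = 139/3 − (1/6)e_K.
Solving the two reaction functions simultaneously: (1 − (−0.5)(−1/6))e_K = 135 − 0.5·(139/3), so (11/12)e_K = 671/6 and e_K = 122.
Then e_O = 139/3 − (1/6)·122 = 26.

122, 26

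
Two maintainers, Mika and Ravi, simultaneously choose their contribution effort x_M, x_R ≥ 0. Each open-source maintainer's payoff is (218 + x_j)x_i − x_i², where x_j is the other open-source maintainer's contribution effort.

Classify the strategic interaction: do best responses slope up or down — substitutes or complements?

strategic complements

Mika's payoff is (218 + x_R)x_M − x_M².
∂π/∂x_M = 218 + x_R − 2x_M = 0, so x_M = 109 + 0.5x_R.
The best-response slope dx_M/dx_R = 0.5 > 0: the reaction function is upward-sloping, so the choices are strategic complements.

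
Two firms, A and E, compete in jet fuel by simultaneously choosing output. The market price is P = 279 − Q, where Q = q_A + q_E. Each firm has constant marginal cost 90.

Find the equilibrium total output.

126

Firm A's profit: π = q_A(279 − (q_A + q_E)) − 90q_A.
∂π/∂q_A = 189 − 2q_A − q_E = 0, so q_A = 94.5 − 0.5q_E.
The game is symmetric, so in equilibrium q_E = q_A: the reaction function gives 1.5q_A = 94.5, hence q_A = 63.
Total output: 63 + 63 = 126.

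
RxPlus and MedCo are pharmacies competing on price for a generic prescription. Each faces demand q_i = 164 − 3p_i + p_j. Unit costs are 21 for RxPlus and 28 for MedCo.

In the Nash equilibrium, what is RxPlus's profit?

1875

RxPlus's profit: π = (p_{RxPlus} − 21)(164 − 3p_{RxPlus} + p_{MedCo}).
∂π/∂p_{RxPlus} = 227 − 6p_{RxPlus} + p_{MedCo} = 0 ⇒ p_{RxPlus} = 227/6 + (1/6)p_{MedCo}.
Similarly p_{MedCo} = 124/3 + (1/6)p_{RxPlus}.
Plugging p_{MedCo} into RxPlus's best response: p_{RxPlus} = 227/6 + (1/6)(124/3 + (1/6)p_{RxPlus}) ⇒ (35/36)p_{RxPlus} = 805/18, so p_{RxPlus} = 46.
Then p_{MedCo} = 124/3 + (1/6)·46 = 49.
q_{RxPlus} = 164 − 3·46 + 49 = 75.
Profit = (46 − 21)·75 = 1875.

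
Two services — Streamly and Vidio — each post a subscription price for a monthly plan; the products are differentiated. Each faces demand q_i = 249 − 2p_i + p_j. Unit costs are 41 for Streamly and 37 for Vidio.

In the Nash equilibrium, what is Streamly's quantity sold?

Streamly's profit: π = (p_{Streamly} − 41)(249 − 2p_{Streamly} + p_{Vidio}).
∂π/∂p_{Streamly} = 331 − 4p_{Streamly} + p_{Vidio} = 0 ⇒ p_{Streamly} = 82.75 + 0.25p_{Vidio}.
Similarly p_{Vidio} = 80.75 + 0.25p_{Streamly}.
Solving the two reaction functions simultaneously: (1 − (0.25)(0.25))p_{Streamly} = 82.75 + 0.25·80.75, so 0.9375p_{Streamly} = 102.9375 and p_{Streamly} = 109.8.
Then p_{Vidio} = 80.75 + 0.25·109.8 = 108.2.
q_{Streamly} = 249 − 2·109.8 + 108.2 = 137.6.

137.6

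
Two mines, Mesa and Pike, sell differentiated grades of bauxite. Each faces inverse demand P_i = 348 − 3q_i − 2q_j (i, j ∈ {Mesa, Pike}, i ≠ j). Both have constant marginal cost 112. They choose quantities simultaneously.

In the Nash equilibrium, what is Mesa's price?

Mine Mesa's profit: π = q_{Mesa}(348 − 3q_{Mesa} − 2q_{Pike}) − 112q_{Mesa}.
∂π/∂q_{Mesa} = 236 − 6q_{Mesa} − 2q_{Pike} = 0 ⇒ q_{Mesa} = 118/3 − (1/3)q_{Pike}.
Setting q_{Mesa} = q_{Pike} in the reaction function: q_{Mesa} = 118/3 − (1/3)q_{Mesa}, so q_{Mesa} = (118/3) / (4/3) = 29.5.
P_{Mesa} = 348 − 3·29.5 − 2·29.5 = 200.5.

200.5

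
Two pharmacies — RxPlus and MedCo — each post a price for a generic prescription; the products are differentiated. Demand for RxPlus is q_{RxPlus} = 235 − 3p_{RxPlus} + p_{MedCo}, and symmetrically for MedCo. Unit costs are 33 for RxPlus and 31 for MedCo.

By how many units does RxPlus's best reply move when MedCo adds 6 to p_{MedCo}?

RxPlus's profit: π = (p_{RxPlus} − 33)(235 − 3p_{RxPlus} + p_{MedCo}).
∂π/∂p_{RxPlus} = 334 − 6p_{RxPlus} + p_{MedCo} = 0 ⇒ p_{RxPlus} = 167/3 + (1/6)p_{MedCo}.
The reaction-function slope is 1/6, so a 6-unit rise in p_{MedCo} moves p_{RxPlus} by 1/6 × 6 = 1. RxPlus's best response rises — the actions are strategic complements.

1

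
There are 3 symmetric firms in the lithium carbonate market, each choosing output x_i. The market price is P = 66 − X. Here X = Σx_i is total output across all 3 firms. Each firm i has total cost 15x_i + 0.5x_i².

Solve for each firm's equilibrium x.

10.2

A representative firm's profit is π_i = x_i(66 − X) − 15x_i − 0.5x_i², with X = x_i + Σ_{j≠i} x_j.
First-order condition: 51 − 3x_i − Σ_{j≠i} x_j = 0.
Imposing symmetry (x_j = x for all j) turns Σ_{j≠i} x_j into 2x, so 51 = 5x and x = 10.2.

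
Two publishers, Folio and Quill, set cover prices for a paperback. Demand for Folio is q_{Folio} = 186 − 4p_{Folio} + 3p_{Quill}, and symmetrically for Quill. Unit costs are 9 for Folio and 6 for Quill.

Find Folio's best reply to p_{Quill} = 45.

Folio's profit: π = (p_{Folio} − 9)(186 − 4p_{Folio} + 3p_{Quill}).
∂π/∂p_{Folio} = 222 − 8p_{Folio} + 3p_{Quill} = 0 ⇒ p_{Folio} = 27.75 + 0.375p_{Quill}.
At p_{Quill} = 45: p_{Folio} = 27.75 + 0.375·45 = 44.625.

44.625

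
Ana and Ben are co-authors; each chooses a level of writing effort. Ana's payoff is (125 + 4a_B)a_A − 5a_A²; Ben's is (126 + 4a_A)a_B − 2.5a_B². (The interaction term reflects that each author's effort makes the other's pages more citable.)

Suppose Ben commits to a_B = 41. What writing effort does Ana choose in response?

Expanding Ana's payoff: 125a_A + 4a_Ba_A − 5a_A².
∂π/∂a_A = 125 + 4a_B − 10a_A = 0, so a_A = 12.5 + 0.4a_B.
At a_B = 41: a_A = 12.5 + 0.4·41 = 28.9.

28.9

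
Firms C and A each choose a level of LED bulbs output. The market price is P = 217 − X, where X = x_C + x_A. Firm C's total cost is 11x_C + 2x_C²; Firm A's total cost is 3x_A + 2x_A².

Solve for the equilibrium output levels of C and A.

29.2, 30.8

Firm C's profit: π = x_C(217 − (x_C + x_A)) − 11x_C − 2x_C².
∂π/∂x_C = 206 − 6x_C − x_A = 0, so x_C = 103/3 − (1/6)x_A.
By the same steps for A: x_A = 107/3 − (1/6)x_C.
Substituting the second reaction function into the first: x_C = 103/3 − (1/6)(107/3 − (1/6)x_C), which gives (35/36)x_C = 511/18 ⇒ x_C = 29.2.
Then x_A = 107/3 − (1/6)·29.2 = 30.8.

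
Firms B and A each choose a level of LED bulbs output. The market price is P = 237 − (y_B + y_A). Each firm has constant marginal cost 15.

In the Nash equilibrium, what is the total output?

Firm B's profit: π = y_B(237 − (y_B + y_A)) − 15y_B.
∂π/∂y_B = 222 − 2y_B − y_A = 0, so y_B = 111 − 0.5y_A.
By symmetry y_A = y_B; substituting into the reaction function, 1.5y_B = 111 and y_B = 74.
Total output: 74 + 74 = 148.

148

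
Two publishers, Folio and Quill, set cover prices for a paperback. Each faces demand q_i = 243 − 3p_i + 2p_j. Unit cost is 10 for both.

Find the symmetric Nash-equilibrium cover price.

68.25

Folio's profit: π = (p_{Folio} − 10)(243 − 3p_{Folio} + 2p_{Quill}).
∂π/∂p_{Folio} = 273 − 6p_{Folio} + 2p_{Quill} = 0 ⇒ p_{Folio} = 45.5 + (1/3)p_{Quill}.
The game is symmetric, so in equilibrium p_{Quill} = p_{Folio}: the reaction function gives (2/3)p_{Folio} = 45.5, hence p_{Folio} = 68.25.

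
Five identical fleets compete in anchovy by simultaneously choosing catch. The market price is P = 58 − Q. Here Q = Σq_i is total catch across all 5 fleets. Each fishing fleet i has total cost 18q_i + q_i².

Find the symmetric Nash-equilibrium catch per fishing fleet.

5

A representative fishing fleet's profit is π_i = q_i(58 − Q) − 18q_i − q_i², with Q = q_i + Σ_{j≠i} q_j.
First-order condition: 40 − 4q_i − Σ_{j≠i} q_j = 0.
In a symmetric equilibrium every fishing fleet chooses the same q, so Σ_{j≠i} q_j = 4q. The condition becomes 40 − 8q = 0, giving q = 40/8 = 5.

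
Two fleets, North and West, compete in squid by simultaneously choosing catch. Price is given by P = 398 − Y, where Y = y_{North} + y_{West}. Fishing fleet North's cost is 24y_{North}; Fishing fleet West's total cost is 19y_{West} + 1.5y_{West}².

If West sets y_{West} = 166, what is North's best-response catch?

Fishing fleet North's profit: π = y_{North}(398 − (y_{North} + y_{West})) − 24y_{North}.
∂π/∂y_{North} = 374 − 2y_{North} − y_{West} = 0, so y_{North} = 187 − 0.5y_{West}.
At y_{West} = 166: y_{North} = 187 − 0.5·166 = 104.

104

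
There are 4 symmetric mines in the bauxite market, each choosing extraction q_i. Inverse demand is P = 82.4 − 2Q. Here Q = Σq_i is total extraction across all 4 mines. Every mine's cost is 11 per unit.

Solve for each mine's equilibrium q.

A representative mine's profit is π_i = q_i(82.4 − 2Q) − 11q_i, with Q = q_i + Σ_{j≠i} q_j.
First-order condition: 71.4 − 4q_i − 2Σ_{j≠i} q_j = 0.
Imposing symmetry (q_j = q for all j) turns Σ_{j≠i} q_j into 3q, so 71.4 = 10q and q = 7.14.

7.14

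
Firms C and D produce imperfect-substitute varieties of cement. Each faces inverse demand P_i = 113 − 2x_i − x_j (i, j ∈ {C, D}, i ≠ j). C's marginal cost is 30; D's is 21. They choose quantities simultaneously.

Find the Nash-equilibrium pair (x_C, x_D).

16, 19

Firm C's profit: π = x_C(113 − 2x_C − x_D) − 30x_C.
∂π/∂x_C = 83 − 4x_C − x_D = 0 ⇒ x_C = 20.75 − 0.25x_D.
Similarly x_D = 23 − 0.25x_C.
Solving the two reaction functions simultaneously: (1 − (−0.25)(−0.25))x_C = 20.75 − 0.25·23, so 0.9375x_C = 15 and x_C = 16.
Then x_D = 23 − 0.25·16 = 19.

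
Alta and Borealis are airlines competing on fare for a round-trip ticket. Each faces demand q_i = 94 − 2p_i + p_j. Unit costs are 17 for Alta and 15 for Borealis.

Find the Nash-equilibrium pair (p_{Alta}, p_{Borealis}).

42.4, 41.6

Alta's profit: π = (p_{Alta} − 17)(94 − 2p_{Alta} + p_{Borealis}).
∂π/∂p_{Alta} = 128 − 4p_{Alta} + p_{Borealis} = 0 ⇒ p_{Alta} = 32 + 0.25p_{Borealis}.
Similarly p_{Borealis} = 31 + 0.25p_{Alta}.
Solving the two reaction functions simultaneously: (1 − (0.25)(0.25))p_{Alta} = 32 + 0.25·31, so 0.9375p_{Alta} = 39.75 and p_{Alta} = 42.4.
Then p_{Borealis} = 31 + 0.25·42.4 = 41.6.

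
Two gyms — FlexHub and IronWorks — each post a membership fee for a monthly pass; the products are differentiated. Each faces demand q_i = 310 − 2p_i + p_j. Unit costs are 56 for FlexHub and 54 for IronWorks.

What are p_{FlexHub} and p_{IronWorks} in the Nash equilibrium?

FlexHub's profit: π = (p_{FlexHub} − 56)(310 − 2p_{FlexHub} + p_{IronWorks}).
∂π/∂p_{FlexHub} = 422 − 4p_{FlexHub} + p_{IronWorks} = 0 ⇒ p_{FlexHub} = 105.5 + 0.25p_{IronWorks}.
Similarly p_{IronWorks} = 104.5 + 0.25p_{FlexHub}.
Substituting the second reaction function into the first: p_{FlexHub} = 105.5 + 0.25(104.5 + 0.25p_{FlexHub}), which gives 0.9375p_{FlexHub} = 131.625 ⇒ p_{FlexHub} = 140.4.
Then p_{IronWorks} = 104.5 + 0.25·140.4 = 139.6.

140.4, 139.6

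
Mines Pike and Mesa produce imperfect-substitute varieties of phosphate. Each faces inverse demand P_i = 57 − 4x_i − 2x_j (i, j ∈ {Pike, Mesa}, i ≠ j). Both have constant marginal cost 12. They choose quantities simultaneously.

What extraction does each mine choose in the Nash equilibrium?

Mine Pike's profit: π = x_{Pike}(57 − 4x_{Pike} − 2x_{Mesa}) − 12x_{Pike}.
∂π/∂x_{Pike} = 45 − 8x_{Pike} − 2x_{Mesa} = 0 ⇒ x_{Pike} = 5.625 − 0.25x_{Mesa}.
By symmetry x_{Mesa} = x_{Pike}; substituting into the reaction function, 1.25x_{Pike} = 5.625 and x_{Pike} = 4.5.

4.5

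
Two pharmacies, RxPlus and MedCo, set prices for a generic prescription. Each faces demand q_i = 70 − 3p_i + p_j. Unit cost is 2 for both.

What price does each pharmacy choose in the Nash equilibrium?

RxPlus's profit: π = (p_{RxPlus} − 2)(70 − 3p_{RxPlus} + p_{MedCo}).
∂π/∂p_{RxPlus} = 76 − 6p_{RxPlus} + p_{MedCo} = 0 ⇒ p_{RxPlus} = 38/3 + (1/6)p_{MedCo}.
By symmetry p_{MedCo} = p_{RxPlus}; substituting into the reaction function, (5/6)p_{RxPlus} = 38/3 and p_{RxPlus} = 15.2.

15.2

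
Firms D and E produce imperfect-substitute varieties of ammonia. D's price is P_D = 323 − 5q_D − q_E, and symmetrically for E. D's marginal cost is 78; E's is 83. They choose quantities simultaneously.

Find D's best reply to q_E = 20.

22.5

Firm D's profit: π = q_D(323 − 5q_D − q_E) − 78q_D.
∂π/∂q_D = 245 − 10q_D − q_E = 0 ⇒ q_D = 24.5 − 0.1q_E.
At q_E = 20: q_D = 24.5 − 0.1·20 = 22.5.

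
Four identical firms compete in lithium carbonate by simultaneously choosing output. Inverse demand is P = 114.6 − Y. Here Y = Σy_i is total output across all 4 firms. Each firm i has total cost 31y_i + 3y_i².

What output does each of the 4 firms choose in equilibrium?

7.6

A representative firm's profit is π_i = y_i(114.6 − Y) − 31y_i − 3y_i², with Y = y_i + Σ_{j≠i} y_j.
First-order condition: 83.6 − 8y_i − Σ_{j≠i} y_j = 0.
With identical firms, set every y_j = y: then 83.6 − 8y − 3y = 0, i.e. y = 83.6/11 = 7.6.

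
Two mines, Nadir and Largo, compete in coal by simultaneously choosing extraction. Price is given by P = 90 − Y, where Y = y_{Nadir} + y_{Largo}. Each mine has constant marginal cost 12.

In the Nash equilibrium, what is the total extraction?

Mine Nadir's profit: π = y_{Nadir}(90 − (y_{Nadir} + y_{Largo})) − 12y_{Nadir}.
∂π/∂y_{Nadir} = 78 − 2y_{Nadir} − y_{Largo} = 0, so y_{Nadir} = 39 − 0.5y_{Largo}.
Setting y_{Nadir} = y_{Largo} in the reaction function: y_{Nadir} = 39 − 0.5y_{Nadir}, so y_{Nadir} = 39 / 1.5 = 26.
Total extraction: 26 + 26 = 52.

52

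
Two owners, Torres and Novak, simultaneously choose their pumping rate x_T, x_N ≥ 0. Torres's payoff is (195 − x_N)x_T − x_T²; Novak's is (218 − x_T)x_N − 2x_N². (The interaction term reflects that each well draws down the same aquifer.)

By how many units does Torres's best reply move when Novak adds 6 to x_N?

Expanding Torres's payoff: 195x_T − x_Nx_T − x_T².
∂π/∂x_T = 195 − x_N − 2x_T = 0, so x_T = 97.5 − 0.5x_N.
The reaction-function slope is −0.5, so a 6-unit rise in x_N moves x_T by −0.5 × 6 = −3. Torres's best response falls — the actions are strategic substitutes.

-3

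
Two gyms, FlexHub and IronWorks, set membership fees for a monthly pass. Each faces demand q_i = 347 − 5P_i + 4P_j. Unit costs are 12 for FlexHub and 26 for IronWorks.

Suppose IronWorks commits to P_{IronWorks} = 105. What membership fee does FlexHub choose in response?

FlexHub's profit: π = (P_{FlexHub} − 12)(347 − 5P_{FlexHub} + 4P_{IronWorks}).
∂π/∂P_{FlexHub} = 407 − 10P_{FlexHub} + 4P_{IronWorks} = 0 ⇒ P_{FlexHub} = 40.7 + 0.4P_{IronWorks}.
At P_{IronWorks} = 105: P_{FlexHub} = 40.7 + 0.4·105 = 82.7.

82.7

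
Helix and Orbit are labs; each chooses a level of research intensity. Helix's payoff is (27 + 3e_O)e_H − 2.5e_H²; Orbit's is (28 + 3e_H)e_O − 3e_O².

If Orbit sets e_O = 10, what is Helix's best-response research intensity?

Expanding Helix's payoff: 27e_H + 3e_Oe_H − 2.5e_H².
∂π/∂e_H = 27 + 3e_O − 5e_H = 0, so e_H = 5.4 + 0.6e_O.
At e_O = 10: e_H = 5.4 + 0.6·10 = 11.4.

11.4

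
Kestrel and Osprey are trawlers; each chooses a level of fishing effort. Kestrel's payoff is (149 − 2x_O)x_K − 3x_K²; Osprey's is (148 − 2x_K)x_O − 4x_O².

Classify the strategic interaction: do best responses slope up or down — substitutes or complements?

strategic substitutes

Expanding Kestrel's payoff: 149x_K − 2x_Ox_K − 3x_K².
∂π/∂x_K = 149 − 2x_O − 6x_K = 0, so x_K = 149/6 − (1/3)x_O.
The best-response slope dx_K/dx_O = −1/3 < 0: the reaction function is downward-sloping, so the choices are strategic substitutes.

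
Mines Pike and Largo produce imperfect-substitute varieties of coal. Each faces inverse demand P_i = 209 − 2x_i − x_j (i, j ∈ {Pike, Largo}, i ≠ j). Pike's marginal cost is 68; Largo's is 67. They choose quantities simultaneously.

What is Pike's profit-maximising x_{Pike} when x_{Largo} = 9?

33

Mine Pike's profit: π = x_{Pike}(209 − 2x_{Pike} − x_{Largo}) − 68x_{Pike}.
∂π/∂x_{Pike} = 141 − 4x_{Pike} − x_{Largo} = 0 ⇒ x_{Pike} = 35.25 − 0.25x_{Largo}.
At x_{Largo} = 9: x_{Pike} = 35.25 − 0.25·9 = 33.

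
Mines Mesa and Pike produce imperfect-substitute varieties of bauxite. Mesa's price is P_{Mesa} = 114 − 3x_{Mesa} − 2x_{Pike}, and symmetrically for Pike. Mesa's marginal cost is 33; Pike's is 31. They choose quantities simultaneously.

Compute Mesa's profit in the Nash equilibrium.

Mine Mesa's profit: π = x_{Mesa}(114 − 3x_{Mesa} − 2x_{Pike}) − 33x_{Mesa}.
∂π/∂x_{Mesa} = 81 − 6x_{Mesa} − 2x_{Pike} = 0 ⇒ x_{Mesa} = 13.5 − (1/3)x_{Pike}.
Similarly x_{Pike} = 83/6 − (1/3)x_{Mesa}.
Solving the two reaction functions simultaneously: (1 − (−1/3)(−1/3))x_{Mesa} = 13.5 − (1/3)·(83/6), so (8/9)x_{Mesa} = 80/9 and x_{Mesa} = 10.
Then x_{Pike} = 83/6 − (1/3)·10 = 10.5.
P_{Mesa} = 114 − 3·10 − 2·10.5 = 63.
Profit = (63 − 33)·10 = 300.

300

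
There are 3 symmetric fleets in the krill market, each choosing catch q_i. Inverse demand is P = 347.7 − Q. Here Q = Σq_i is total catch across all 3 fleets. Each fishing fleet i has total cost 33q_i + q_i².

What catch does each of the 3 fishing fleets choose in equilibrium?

52.45

A representative fishing fleet's profit is π_i = q_i(347.7 − Q) − 33q_i − q_i², with Q = q_i + Σ_{j≠i} q_j.
First-order condition: 314.7 − 4q_i − Σ_{j≠i} q_j = 0.
Imposing symmetry (q_j = q for all j) turns Σ_{j≠i} q_j into 2q, so 314.7 = 6q and q = 52.45.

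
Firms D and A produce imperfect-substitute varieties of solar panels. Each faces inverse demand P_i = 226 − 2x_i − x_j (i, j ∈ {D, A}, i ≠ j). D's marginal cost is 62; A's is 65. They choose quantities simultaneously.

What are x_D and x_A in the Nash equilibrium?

Firm D's profit: π = x_D(226 − 2x_D − x_A) − 62x_D.
∂π/∂x_D = 164 − 4x_D − x_A = 0 ⇒ x_D = 41 − 0.25x_A.
Similarly x_A = 40.25 − 0.25x_D.
Solving the two reaction functions simultaneously: (1 − (−0.25)(−0.25))x_D = 41 − 0.25·40.25, so 0.9375x_D = 30.9375 and x_D = 33.
Then x_A = 40.25 − 0.25·33 = 32.

33, 32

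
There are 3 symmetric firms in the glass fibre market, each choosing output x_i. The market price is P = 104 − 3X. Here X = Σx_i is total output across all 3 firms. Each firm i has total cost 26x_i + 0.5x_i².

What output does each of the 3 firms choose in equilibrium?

6

A representative firm's profit is π_i = x_i(104 − 3X) − 26x_i − 0.5x_i², with X = x_i + Σ_{j≠i} x_j.
First-order condition: 78 − 7x_i − 3Σ_{j≠i} x_j = 0.
In a symmetric equilibrium every firm chooses the same x, so Σ_{j≠i} x_j = 2x. The condition becomes 78 − 13x = 0, giving x = 78/13 = 6.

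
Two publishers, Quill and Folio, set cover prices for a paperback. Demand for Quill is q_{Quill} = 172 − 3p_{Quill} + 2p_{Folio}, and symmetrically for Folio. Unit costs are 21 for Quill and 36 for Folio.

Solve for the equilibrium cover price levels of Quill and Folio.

61.5625, 67.1875

Quill's profit: π = (p_{Quill} − 21)(172 − 3p_{Quill} + 2p_{Folio}).
∂π/∂p_{Quill} = 235 − 6p_{Quill} + 2p_{Folio} = 0 ⇒ p_{Quill} = 235/6 + (1/3)p_{Folio}.
Similarly p_{Folio} = 140/3 + (1/3)p_{Quill}.
Substituting the second reaction function into the first: p_{Quill} = 235/6 + (1/3)(140/3 + (1/3)p_{Quill}), which gives (8/9)p_{Quill} = 985/18 ⇒ p_{Quill} = 61.5625.
Then p_{Folio} = 140/3 + (1/3)·61.5625 = 67.1875.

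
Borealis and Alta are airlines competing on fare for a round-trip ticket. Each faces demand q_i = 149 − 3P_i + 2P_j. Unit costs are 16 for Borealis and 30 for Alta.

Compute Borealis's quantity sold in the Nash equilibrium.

Borealis's profit: π = (P_{Borealis} − 16)(149 − 3P_{Borealis} + 2P_{Alta}).
∂π/∂P_{Borealis} = 197 − 6P_{Borealis} + 2P_{Alta} = 0 ⇒ P_{Borealis} = 197/6 + (1/3)P_{Alta}.
Similarly P_{Alta} = 239/6 + (1/3)P_{Borealis}.
Substituting the second reaction function into the first: P_{Borealis} = 197/6 + (1/3)(239/6 + (1/3)P_{Borealis}), which gives (8/9)P_{Borealis} = 415/9 ⇒ P_{Borealis} = 51.875.
Then P_{Alta} = 239/6 + (1/3)·51.875 = 57.125.
q_{Borealis} = 149 − 3·51.875 + 2·57.125 = 107.625.

107.625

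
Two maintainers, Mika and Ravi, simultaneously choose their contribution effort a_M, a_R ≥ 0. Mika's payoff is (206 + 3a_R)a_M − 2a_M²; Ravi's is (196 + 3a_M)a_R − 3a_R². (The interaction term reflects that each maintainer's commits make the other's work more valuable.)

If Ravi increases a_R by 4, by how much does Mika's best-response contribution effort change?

3

Expanding Mika's payoff: 206a_M + 3a_Ra_M − 2a_M².
∂π/∂a_M = 206 + 3a_R − 4a_M = 0, so a_M = 51.5 + 0.75a_R.
The reaction-function slope is 0.75, so a 4-unit rise in a_R moves a_M by 0.75 × 4 = 3. Mika's best response rises — the actions are strategic complements.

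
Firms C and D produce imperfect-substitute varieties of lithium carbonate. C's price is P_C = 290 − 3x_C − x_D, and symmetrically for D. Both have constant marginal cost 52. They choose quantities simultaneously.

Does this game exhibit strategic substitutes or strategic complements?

strategic substitutes

Firm C's profit: π = x_C(290 − 3x_C − x_D) − 52x_C.
∂π/∂x_C = 238 − 6x_C − x_D = 0 ⇒ x_C = 119/3 − (1/6)x_D.
The best-response slope dx_C/dx_D = −1/6 < 0: the reaction function is downward-sloping, so the choices are strategic substitutes.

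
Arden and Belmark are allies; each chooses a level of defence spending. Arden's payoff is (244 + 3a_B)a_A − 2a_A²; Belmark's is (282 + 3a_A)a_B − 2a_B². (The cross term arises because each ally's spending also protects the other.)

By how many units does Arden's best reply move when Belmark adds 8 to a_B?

6

Expanding Arden's payoff: 244a_A + 3a_Ba_A − 2a_A².
∂π/∂a_A = 244 + 3a_B − 4a_A = 0, so a_A = 61 + 0.75a_B.
The reaction-function slope is 0.75, so an 8-unit rise in a_B moves a_A by 0.75 × 8 = 6. Arden's best response rises — the actions are strategic complements.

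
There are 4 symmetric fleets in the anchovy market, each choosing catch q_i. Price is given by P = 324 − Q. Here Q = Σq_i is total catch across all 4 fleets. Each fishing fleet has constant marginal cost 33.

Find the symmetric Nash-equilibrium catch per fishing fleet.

58.2

A representative fishing fleet's profit is π_i = q_i(324 − Q) − 33q_i, with Q = q_i + Σ_{j≠i} q_j.
First-order condition: 291 − 2q_i − Σ_{j≠i} q_j = 0.
In a symmetric equilibrium every fishing fleet chooses the same q, so Σ_{j≠i} q_j = 3q. The condition becomes 291 − 5q = 0, giving q = 291/5 = 58.2.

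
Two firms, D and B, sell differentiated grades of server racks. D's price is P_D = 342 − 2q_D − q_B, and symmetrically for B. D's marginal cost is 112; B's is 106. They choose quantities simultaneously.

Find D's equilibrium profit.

4158.72

Firm D's profit: π = q_D(342 − 2q_D − q_B) − 112q_D.
∂π/∂q_D = 230 − 4q_D − q_B = 0 ⇒ q_D = 57.5 − 0.25q_B.
Similarly q_B = 59 − 0.25q_D.
Plugging q_B into D's best response: q_D = 57.5 − 0.25(59 − 0.25q_D) ⇒ 0.9375q_D = 42.75, so q_D = 45.6.
Then q_B = 59 − 0.25·45.6 = 47.6.
P_D = 342 − 2·45.6 − 47.6 = 203.2.
Profit = (203.2 − 112)·45.6 = 4158.72.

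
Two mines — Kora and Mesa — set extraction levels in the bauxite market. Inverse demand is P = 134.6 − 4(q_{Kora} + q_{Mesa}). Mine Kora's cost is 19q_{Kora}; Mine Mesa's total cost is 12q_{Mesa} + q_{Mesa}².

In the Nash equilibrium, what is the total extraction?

Mine Kora's profit: π = q_{Kora}(134.6 − 4(q_{Kora} + q_{Mesa})) − 19q_{Kora}.
∂π/∂q_{Kora} = 115.6 − 8q_{Kora} − 4q_{Mesa} = 0, so q_{Kora} = 14.45 − 0.5q_{Mesa}.
For Mesa: ∂π/∂q_{Mesa} = 122.6 − 10q_{Mesa} − 4q_{Kora} = 0 ⇒ q_{Mesa} = 12.26 − 0.4q_{Kora}.
Solving the two reaction functions simultaneously: (1 − (−0.5)(−0.4))q_{Kora} = 14.45 − 0.5·12.26, so 0.8q_{Kora} = 8.32 and q_{Kora} = 10.4.
Then q_{Mesa} = 12.26 − 0.4·10.4 = 8.1.
Total extraction: 10.4 + 8.1 = 18.5.

18.5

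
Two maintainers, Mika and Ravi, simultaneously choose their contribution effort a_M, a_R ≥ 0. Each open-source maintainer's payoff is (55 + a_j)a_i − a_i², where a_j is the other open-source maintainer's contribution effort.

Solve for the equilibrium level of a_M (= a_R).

55

Mika's payoff is (55 + a_R)a_M − a_M².
∂π/∂a_M = 55 + a_R − 2a_M = 0, so a_M = 27.5 + 0.5a_R.
By symmetry a_R = a_M; substituting into the reaction function, 0.5a_M = 27.5 and a_M = 55.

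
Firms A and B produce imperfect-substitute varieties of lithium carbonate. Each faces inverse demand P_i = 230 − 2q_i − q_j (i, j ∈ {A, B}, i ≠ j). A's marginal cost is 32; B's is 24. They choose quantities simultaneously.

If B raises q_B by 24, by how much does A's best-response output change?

-6

Firm A's profit: π = q_A(230 − 2q_A − q_B) − 32q_A.
∂π/∂q_A = 198 − 4q_A − q_B = 0 ⇒ q_A = 49.5 − 0.25q_B.
The reaction-function slope is −0.25, so a 24-unit rise in q_B moves q_A by −0.25 × 24 = −6. A's best response falls — the actions are strategic substitutes.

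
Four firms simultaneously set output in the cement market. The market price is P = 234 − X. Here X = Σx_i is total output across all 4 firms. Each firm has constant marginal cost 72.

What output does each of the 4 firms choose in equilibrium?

32.4

A representative firm's profit is π_i = x_i(234 − X) − 72x_i, with X = x_i + Σ_{j≠i} x_j.
First-order condition: 162 − 2x_i − Σ_{j≠i} x_j = 0.
Imposing symmetry (x_j = x for all j) turns Σ_{j≠i} x_j into 3x, so 162 = 5x and x = 32.4.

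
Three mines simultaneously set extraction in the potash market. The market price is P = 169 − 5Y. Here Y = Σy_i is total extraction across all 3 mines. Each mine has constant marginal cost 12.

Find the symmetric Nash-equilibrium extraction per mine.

A representative mine's profit is π_i = y_i(169 − 5Y) − 12y_i, with Y = y_i + Σ_{j≠i} y_j.
First-order condition: 157 − 10y_i − 5Σ_{j≠i} y_j = 0.
With identical mines, set every y_j = y: then 157 − 10y − 10y = 0, i.e. y = 157/20 = 7.85.

7.85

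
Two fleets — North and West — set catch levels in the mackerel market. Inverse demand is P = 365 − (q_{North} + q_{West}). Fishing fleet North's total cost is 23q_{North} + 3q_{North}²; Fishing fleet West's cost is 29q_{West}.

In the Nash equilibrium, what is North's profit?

2152.96

Fishing fleet North's profit: π = q_{North}(365 − (q_{North} + q_{West})) − 23q_{North} − 3q_{North}².
∂π/∂q_{North} = 342 − 8q_{North} − q_{West} = 0, so q_{North} = 42.75 − 0.125q_{West}.
For West: ∂π/∂q_{West} = 336 − 2q_{West} − q_{North} = 0 ⇒ q_{West} = 168 − 0.5q_{North}.
Substituting the second reaction function into the first: q_{North} = 42.75 − 0.125(168 − 0.5q_{North}), which gives 0.9375q_{North} = 21.75 ⇒ q_{North} = 23.2.
Then q_{West} = 168 − 0.5·23.2 = 156.4.
Price P = 365 − 179.6 = 185.4.
North's profit: (185.4 − 23)·23.2 − 3(23.2)² = 2152.96.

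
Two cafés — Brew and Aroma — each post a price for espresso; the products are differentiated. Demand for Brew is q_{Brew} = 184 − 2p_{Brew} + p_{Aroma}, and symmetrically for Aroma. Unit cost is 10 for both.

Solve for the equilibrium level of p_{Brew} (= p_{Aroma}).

68

Brew's profit: π = (p_{Brew} − 10)(184 − 2p_{Brew} + p_{Aroma}).
∂π/∂p_{Brew} = 204 − 4p_{Brew} + p_{Aroma} = 0 ⇒ p_{Brew} = 51 + 0.25p_{Aroma}.
By symmetry p_{Aroma} = p_{Brew}; substituting into the reaction function, 0.75p_{Brew} = 51 and p_{Brew} = 68.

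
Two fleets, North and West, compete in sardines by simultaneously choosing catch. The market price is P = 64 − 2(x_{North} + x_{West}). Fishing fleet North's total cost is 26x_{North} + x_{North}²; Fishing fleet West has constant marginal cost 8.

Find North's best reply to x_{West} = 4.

Fishing fleet North's profit: π = x_{North}(64 − 2(x_{North} + x_{West})) − 26x_{North} − x_{North}².
∂π/∂x_{North} = 38 − 6x_{North} − 2x_{West} = 0, so x_{North} = 19/3 − (1/3)x_{West}.
At x_{West} = 4: x_{North} = 19/3 − (1/3)·4 = 5.

5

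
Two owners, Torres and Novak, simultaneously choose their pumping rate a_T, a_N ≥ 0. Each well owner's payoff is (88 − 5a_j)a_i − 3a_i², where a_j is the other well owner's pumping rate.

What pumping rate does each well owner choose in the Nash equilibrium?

8

Torres's payoff is (88 − 5a_N)a_T − 3a_T².
∂π/∂a_T = 88 − 5a_N − 6a_T = 0, so a_T = 44/3 − (5/6)a_N.
The game is symmetric, so in equilibrium a_N = a_T: the reaction function gives (11/6)a_T = 44/3, hence a_T = 8.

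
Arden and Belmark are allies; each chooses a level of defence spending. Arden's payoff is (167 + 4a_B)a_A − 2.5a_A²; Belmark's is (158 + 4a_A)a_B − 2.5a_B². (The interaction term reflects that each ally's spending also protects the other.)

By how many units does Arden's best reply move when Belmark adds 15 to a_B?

12

Expanding Arden's payoff: 167a_A + 4a_Ba_A − 2.5a_A².
∂π/∂a_A = 167 + 4a_B − 5a_A = 0, so a_A = 33.4 + 0.8a_B.
The reaction-function slope is 0.8, so a 15-unit rise in a_B moves a_A by 0.8 × 15 = 12. Arden's best response rises — the actions are strategic complements.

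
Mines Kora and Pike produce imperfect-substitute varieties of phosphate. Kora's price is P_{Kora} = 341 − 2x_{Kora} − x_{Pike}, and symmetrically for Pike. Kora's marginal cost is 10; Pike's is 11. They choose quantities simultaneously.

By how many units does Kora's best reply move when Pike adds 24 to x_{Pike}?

Mine Kora's profit: π = x_{Kora}(341 − 2x_{Kora} − x_{Pike}) − 10x_{Kora}.
∂π/∂x_{Kora} = 331 − 4x_{Kora} − x_{Pike} = 0 ⇒ x_{Kora} = 82.75 − 0.25x_{Pike}.
The reaction-function slope is −0.25, so a 24-unit rise in x_{Pike} moves x_{Kora} by −0.25 × 24 = −6. Kora's best response falls — the actions are strategic substitutes.

-6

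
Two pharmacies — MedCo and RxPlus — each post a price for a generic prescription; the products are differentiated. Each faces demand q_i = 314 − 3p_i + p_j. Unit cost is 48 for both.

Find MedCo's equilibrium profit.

MedCo's profit: π = (p_{MedCo} − 48)(314 − 3p_{MedCo} + p_{RxPlus}).
∂π/∂p_{MedCo} = 458 − 6p_{MedCo} + p_{RxPlus} = 0 ⇒ p_{MedCo} = 229/3 + (1/6)p_{RxPlus}.
The game is symmetric, so in equilibrium p_{RxPlus} = p_{MedCo}: the reaction function gives (5/6)p_{MedCo} = 229/3, hence p_{MedCo} = 91.6.
q_{MedCo} = 314 − 3·91.6 + 91.6 = 130.8.
Profit = (91.6 − 48)·130.8 = 5702.88.

5702.88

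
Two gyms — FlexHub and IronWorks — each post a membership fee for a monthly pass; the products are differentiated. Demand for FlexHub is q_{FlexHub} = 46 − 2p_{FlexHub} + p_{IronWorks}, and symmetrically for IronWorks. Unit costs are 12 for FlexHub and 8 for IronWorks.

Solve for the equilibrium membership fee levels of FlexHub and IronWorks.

22.8, 21.2

FlexHub's profit: π = (p_{FlexHub} − 12)(46 − 2p_{FlexHub} + p_{IronWorks}).
∂π/∂p_{FlexHub} = 70 − 4p_{FlexHub} + p_{IronWorks} = 0 ⇒ p_{FlexHub} = 17.5 + 0.25p_{IronWorks}.
Similarly p_{IronWorks} = 15.5 + 0.25p_{FlexHub}.
Substituting the second reaction function into the first: p_{FlexHub} = 17.5 + 0.25(15.5 + 0.25p_{FlexHub}), which gives 0.9375p_{FlexHub} = 21.375 ⇒ p_{FlexHub} = 22.8.
Then p_{IronWorks} = 15.5 + 0.25·22.8 = 21.2.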